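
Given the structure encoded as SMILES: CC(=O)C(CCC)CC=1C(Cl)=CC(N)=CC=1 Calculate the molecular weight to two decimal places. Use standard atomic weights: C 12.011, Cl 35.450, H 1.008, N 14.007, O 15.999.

First, the molecular formula is C13H18ClNO (counting implicit H from valence).
  C: 13 × 12.011 = 156.143
  Cl: 1 × 35.450 = 35.450
  H: 18 × 1.008 = 18.144
  N: 1 × 14.007 = 14.007
  O: 1 × 15.999 = 15.999
Sum: 13×12.011 + 1×35.450 + 18×1.008 + 1×14.007 + 1×15.999 = 239.743 → 239.74 g/mol.

239.74 g/mol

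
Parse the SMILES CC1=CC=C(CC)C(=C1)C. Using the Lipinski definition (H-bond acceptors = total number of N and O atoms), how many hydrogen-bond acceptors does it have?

N atoms: 0; O atoms: 0.
Lipinski HBA = 0 + 0 = 0.

0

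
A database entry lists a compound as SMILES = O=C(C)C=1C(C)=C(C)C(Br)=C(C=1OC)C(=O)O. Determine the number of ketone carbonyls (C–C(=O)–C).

1

The ketone motif appears at heavy-atom position 2 in the SMILES.
Other groups present: 1 carboxylic acid, 1 ether.
Ketone count: 1.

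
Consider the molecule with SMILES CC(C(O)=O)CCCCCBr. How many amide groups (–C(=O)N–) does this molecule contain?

0

Scan the SMILES for the amide motif — none present.
Groups that are present: 1 carboxylic acid.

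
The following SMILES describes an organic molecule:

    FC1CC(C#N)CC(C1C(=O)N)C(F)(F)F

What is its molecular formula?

Walk through each heavy atom and fill implicit hydrogens from standard valence (C 4, N 3, O 2, S 2, halogen 1):
  atom 1: F (halogen, monovalent) → 0 H
  atom 2: C, bond orders sum to 3 (valence 4) → 1 H
  atom 3: C, bond orders sum to 2 (valence 4) → 2 H
  atom 4: C, bond orders sum to 3 (valence 4) → 1 H
  atom 5: C, bond orders sum to 4 (valence 4) → 0 H
  atom 6: N, bond orders sum to 3 (valence 3) → 0 H
  atom 7: C, bond orders sum to 2 (valence 4) → 2 H
  atom 8: C, bond orders sum to 3 (valence 4) → 1 H
  atom 9: C, bond orders sum to 3 (valence 4) → 1 H
  atom 10: C, bond orders sum to 4 (valence 4) → 0 H
  atom 11: O, bond orders sum to 2 (valence 2) → 0 H
  atom 12: N, bond orders sum to 1 (valence 3) → 2 H
  atom 13: C, bond orders sum to 4 (valence 4) → 0 H
  atom 14: F (halogen, monovalent) → 0 H
  atom 15: F (halogen, monovalent) → 0 H
  atom 16: F (halogen, monovalent) → 0 H
Totals → C:9, H:10, F:4, N:2, O:1.

C9H10F4N2O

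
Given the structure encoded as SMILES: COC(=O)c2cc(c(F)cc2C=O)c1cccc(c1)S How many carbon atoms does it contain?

15

Count every carbon token in the SMILES (each C, including those in ring-closure positions and inside branches).
Carbon count: 15.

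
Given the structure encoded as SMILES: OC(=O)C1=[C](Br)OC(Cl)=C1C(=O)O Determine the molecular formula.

Walk through each heavy atom and fill implicit hydrogens from standard valence (C 4, N 3, O 2, S 2, halogen 1):
  atom 1: O, bond orders sum to 1 (valence 2) → 1 H
  atom 2: C, bond orders sum to 4 (valence 4) → 0 H
  atom 3: O, bond orders sum to 2 (valence 2) → 0 H
  atom 4: C, bond orders sum to 4 (valence 4) → 0 H
  atom 5: C with explicit H count 0
  atom 6: Br (halogen, monovalent) → 0 H
  atom 7: O, bond orders sum to 2 (valence 2) → 0 H
  atom 8: C, bond orders sum to 4 (valence 4) → 0 H
  atom 9: Cl (halogen, monovalent) → 0 H
  atom 10: C, bond orders sum to 4 (valence 4) → 0 H
  atom 11: C, bond orders sum to 4 (valence 4) → 0 H
  atom 12: O, bond orders sum to 2 (valence 2) → 0 H
  atom 13: O, bond orders sum to 1 (valence 2) → 1 H
Totals → C:6, H:2, Br:1, Cl:1, O:5.
In Hill order: C6H2BrClO5.

C6H2BrClO5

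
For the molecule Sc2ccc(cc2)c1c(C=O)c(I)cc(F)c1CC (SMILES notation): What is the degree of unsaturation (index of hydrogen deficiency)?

9

Molecular formula: C15H12FIOS.
DoU = (2C + 2 + N − H − X) / 2, where X is the halogen count and O/S are ignored.
    = (2·15 + 2 + 0 − 12 − 2) / 2 = 18 / 2 = 9.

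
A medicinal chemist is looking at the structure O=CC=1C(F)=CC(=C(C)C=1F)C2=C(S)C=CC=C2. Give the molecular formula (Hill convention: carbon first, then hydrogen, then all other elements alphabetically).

C14H10F2OS

Walk through each heavy atom and fill implicit hydrogens from standard valence (C 4, N 3, O 2, S 2, halogen 1):
  atom 1: O, bond orders sum to 2 (valence 2) → 0 H
  atom 2: C, bond orders sum to 3 (valence 4) → 1 H
  atom 3: C, bond orders sum to 4 (valence 4) → 0 H
  atom 4: C, bond orders sum to 4 (valence 4) → 0 H
  atom 5: F (halogen, monovalent) → 0 H
  atom 6: C, bond orders sum to 3 (valence 4) → 1 H
  atom 7: C, bond orders sum to 4 (valence 4) → 0 H
  atom 8: C, bond orders sum to 4 (valence 4) → 0 H
  atom 9: C, bond orders sum to 1 (valence 4) → 3 H
  atom 10: C, bond orders sum to 4 (valence 4) → 0 H
  atom 11: F (halogen, monovalent) → 0 H
  atom 12: C, bond orders sum to 4 (valence 4) → 0 H
  atom 13: C, bond orders sum to 4 (valence 4) → 0 H
  atom 14: S, bond orders sum to 1 (valence 2) → 1 H
  atom 15: C, bond orders sum to 3 (valence 4) → 1 H
  atom 16: C, bond orders sum to 3 (valence 4) → 1 H
  atom 17: C, bond orders sum to 3 (valence 4) → 1 H
  atom 18: C, bond orders sum to 3 (valence 4) → 1 H
Totals → C:14, H:10, F:2, O:1, S:1.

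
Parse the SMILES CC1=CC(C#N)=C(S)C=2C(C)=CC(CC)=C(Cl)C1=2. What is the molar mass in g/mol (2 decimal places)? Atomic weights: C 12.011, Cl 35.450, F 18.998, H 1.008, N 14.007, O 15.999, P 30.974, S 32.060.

275.79 g/mol

First, the molecular formula is C15H14ClNS (counting implicit H from valence).
  C: 15 × 12.011 = 180.165
  Cl: 1 × 35.450 = 35.450
  H: 14 × 1.008 = 14.112
  N: 1 × 14.007 = 14.007
  S: 1 × 32.060 = 32.060
Sum: 15×12.011 + 1×35.450 + 14×1.008 + 1×14.007 + 1×32.060 = 275.794 → 275.79 g/mol.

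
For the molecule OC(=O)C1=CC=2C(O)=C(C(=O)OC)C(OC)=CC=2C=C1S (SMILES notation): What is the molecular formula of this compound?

Walk through each heavy atom and fill implicit hydrogens from standard valence (C 4, N 3, O 2, S 2, halogen 1):
  atom 1: O, bond orders sum to 1 (valence 2) → 1 H
  atom 2: C, bond orders sum to 4 (valence 4) → 0 H
  atom 3: O, bond orders sum to 2 (valence 2) → 0 H
  atom 4: C, bond orders sum to 4 (valence 4) → 0 H
  atom 5: C, bond orders sum to 3 (valence 4) → 1 H
  atom 6: C, bond orders sum to 4 (valence 4) → 0 H
  atom 7: C, bond orders sum to 4 (valence 4) → 0 H
  atom 8: O, bond orders sum to 1 (valence 2) → 1 H
  atom 9: C, bond orders sum to 4 (valence 4) → 0 H
  atom 10: C, bond orders sum to 4 (valence 4) → 0 H
  atom 11: O, bond orders sum to 2 (valence 2) → 0 H
  atom 12: O, bond orders sum to 2 (valence 2) → 0 H
  atom 13: C, bond orders sum to 1 (valence 4) → 3 H
  atom 14: C, bond orders sum to 4 (valence 4) → 0 H
  atom 15: O, bond orders sum to 2 (valence 2) → 0 H
  atom 16: C, bond orders sum to 1 (valence 4) → 3 H
  atom 17: C, bond orders sum to 3 (valence 4) → 1 H
  atom 18: C, bond orders sum to 4 (valence 4) → 0 H
  atom 19: C, bond orders sum to 3 (valence 4) → 1 H
  atom 20: C, bond orders sum to 4 (valence 4) → 0 H
  atom 21: S, bond orders sum to 1 (valence 2) → 1 H
Totals → C:14, H:12, O:6, S:1.

C14H12O6S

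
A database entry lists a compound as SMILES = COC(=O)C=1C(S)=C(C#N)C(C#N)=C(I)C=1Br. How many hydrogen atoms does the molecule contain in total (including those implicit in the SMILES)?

4

Walk through each heavy atom and fill implicit hydrogens from standard valence (C 4, N 3, O 2, S 2, halogen 1):
  atom 1: C, bond orders sum to 1 (valence 4) → 3 H
  atom 2: O, bond orders sum to 2 (valence 2) → 0 H
  atom 3: C, bond orders sum to 4 (valence 4) → 0 H
  atom 4: O, bond orders sum to 2 (valence 2) → 0 H
  atom 5: C, bond orders sum to 4 (valence 4) → 0 H
  atom 6: C, bond orders sum to 4 (valence 4) → 0 H
  atom 7: S, bond orders sum to 1 (valence 2) → 1 H
  atom 8: C, bond orders sum to 4 (valence 4) → 0 H
  atom 9: C, bond orders sum to 4 (valence 4) → 0 H
  atom 10: N, bond orders sum to 3 (valence 3) → 0 H
  atom 11: C, bond orders sum to 4 (valence 4) → 0 H
  atom 12: C, bond orders sum to 4 (valence 4) → 0 H
  atom 13: N, bond orders sum to 3 (valence 3) → 0 H
  atom 14: C, bond orders sum to 4 (valence 4) → 0 H
  atom 15: I (halogen, monovalent) → 0 H
  atom 16: C, bond orders sum to 4 (valence 4) → 0 H
  atom 17: Br (halogen, monovalent) → 0 H
Total hydrogens: 4.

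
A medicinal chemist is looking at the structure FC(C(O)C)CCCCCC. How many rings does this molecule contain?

0

In SMILES, each pair of matching ring-closure digits denotes one ring-closing bond; the number of such bonds equals the number of independent rings.
Ring-closure bonds here: 0.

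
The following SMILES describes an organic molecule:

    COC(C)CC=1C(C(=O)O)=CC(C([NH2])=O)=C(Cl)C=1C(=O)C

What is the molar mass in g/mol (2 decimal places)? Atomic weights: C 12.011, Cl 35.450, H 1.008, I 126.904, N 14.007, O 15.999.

First, the molecular formula is C14H16ClNO5 (counting implicit H from valence).
  C: 14 × 12.011 = 168.154
  Cl: 1 × 35.450 = 35.450
  H: 16 × 1.008 = 16.128
  N: 1 × 14.007 = 14.007
  O: 5 × 15.999 = 79.995
Sum: 14×12.011 + 1×35.450 + 16×1.008 + 1×14.007 + 5×15.999 = 313.734 → 313.73 g/mol.

313.73 g/mol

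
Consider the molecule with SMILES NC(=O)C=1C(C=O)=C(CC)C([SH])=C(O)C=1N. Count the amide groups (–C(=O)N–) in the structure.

1

The amide motif appears at heavy-atom position 2 in the SMILES.
Other groups present: 1 aldehyde, 1 hydroxyl, 1 primary amine, 1 thiol.
Amide count: 1.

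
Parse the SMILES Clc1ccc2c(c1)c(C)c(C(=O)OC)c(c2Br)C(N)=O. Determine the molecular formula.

Walk through each heavy atom and fill implicit hydrogens from standard valence (C 4, N 3, O 2, S 2, halogen 1); for lowercase aromatic atoms, an aromatic c carries 1 H when it has two neighbours and 0 H with three, and aromatic n carries 0 H:
  atom 1: Cl (halogen, monovalent) → 0 H
  atom 2: aromatic c, 3 neighbours → 0 H
  atom 3: aromatic c, 2 neighbours → 1 H
  atom 4: aromatic c, 2 neighbours → 1 H
  atom 5: aromatic c, 3 neighbours → 0 H
  atom 6: aromatic c, 3 neighbours → 0 H
  atom 7: aromatic c, 2 neighbours → 1 H
  atom 8: aromatic c, 3 neighbours → 0 H
  atom 9: C, bond orders sum to 1 (valence 4) → 3 H
  atom 10: aromatic c, 3 neighbours → 0 H
  atom 11: C, bond orders sum to 4 (valence 4) → 0 H
  atom 12: O, bond orders sum to 2 (valence 2) → 0 H
  atom 13: O, bond orders sum to 2 (valence 2) → 0 H
  atom 14: C, bond orders sum to 1 (valence 4) → 3 H
  atom 15: aromatic c, 3 neighbours → 0 H
  atom 16: aromatic c, 3 neighbours → 0 H
  atom 17: Br (halogen, monovalent) → 0 H
  atom 18: C, bond orders sum to 4 (valence 4) → 0 H
  atom 19: N, bond orders sum to 1 (valence 3) → 2 H
  atom 20: O, bond orders sum to 2 (valence 2) → 0 H
Totals → C:14, H:11, Br:1, Cl:1, N:1, O:3.
In Hill order: C14H11BrClNO3.

C14H11BrClNO3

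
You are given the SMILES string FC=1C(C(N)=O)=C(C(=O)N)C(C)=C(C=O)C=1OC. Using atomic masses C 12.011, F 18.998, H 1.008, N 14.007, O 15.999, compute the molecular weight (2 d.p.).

First, the molecular formula is C11H11FN2O4 (counting implicit H from valence).
  C: 11 × 12.011 = 132.121
  F: 1 × 18.998 = 18.998
  H: 11 × 1.008 = 11.088
  N: 2 × 14.007 = 28.014
  O: 4 × 15.999 = 63.996
Sum: 11×12.011 + 1×18.998 + 11×1.008 + 2×14.007 + 4×15.999 = 254.217 → 254.22 g/mol.

254.22 g/mol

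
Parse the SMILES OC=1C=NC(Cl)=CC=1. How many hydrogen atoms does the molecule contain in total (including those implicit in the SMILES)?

Walk through each heavy atom and fill implicit hydrogens from standard valence (C 4, N 3, O 2, S 2, halogen 1):
  atom 1: O, bond orders sum to 1 (valence 2) → 1 H
  atom 2: C, bond orders sum to 4 (valence 4) → 0 H
  atom 3: C, bond orders sum to 3 (valence 4) → 1 H
  atom 4: N, bond orders sum to 3 (valence 3) → 0 H
  atom 5: C, bond orders sum to 4 (valence 4) → 0 H
  atom 6: Cl (halogen, monovalent) → 0 H
  atom 7: C, bond orders sum to 3 (valence 4) → 1 H
  atom 8: C, bond orders sum to 3 (valence 4) → 1 H
Total hydrogens: 4.

4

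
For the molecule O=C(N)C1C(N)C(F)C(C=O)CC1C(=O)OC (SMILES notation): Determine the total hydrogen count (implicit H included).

Walk through each heavy atom and fill implicit hydrogens from standard valence (C 4, N 3, O 2, S 2, halogen 1):
  atom 1: O, bond orders sum to 2 (valence 2) → 0 H
  atom 2: C, bond orders sum to 4 (valence 4) → 0 H
  atom 3: N, bond orders sum to 1 (valence 3) → 2 H
  atom 4: C, bond orders sum to 3 (valence 4) → 1 H
  atom 5: C, bond orders sum to 3 (valence 4) → 1 H
  atom 6: N, bond orders sum to 1 (valence 3) → 2 H
  atom 7: C, bond orders sum to 3 (valence 4) → 1 H
  atom 8: F (halogen, monovalent) → 0 H
  atom 9: C, bond orders sum to 3 (valence 4) → 1 H
  atom 10: C, bond orders sum to 3 (valence 4) → 1 H
  atom 11: O, bond orders sum to 2 (valence 2) → 0 H
  atom 12: C, bond orders sum to 2 (valence 4) → 2 H
  atom 13: C, bond orders sum to 3 (valence 4) → 1 H
  atom 14: C, bond orders sum to 4 (valence 4) → 0 H
  atom 15: O, bond orders sum to 2 (valence 2) → 0 H
  atom 16: O, bond orders sum to 2 (valence 2) → 0 H
  atom 17: C, bond orders sum to 1 (valence 4) → 3 H
Total hydrogens: 15.

15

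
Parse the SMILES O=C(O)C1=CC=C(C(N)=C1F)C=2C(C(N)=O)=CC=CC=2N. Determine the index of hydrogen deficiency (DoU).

Molecular formula: C14H12FN3O3.
DoU = (2C + 2 + N − H − X) / 2, where X is the halogen count and O/S are ignored.
    = (2·14 + 2 + 3 − 12 − 1) / 2 = 20 / 2 = 10.

10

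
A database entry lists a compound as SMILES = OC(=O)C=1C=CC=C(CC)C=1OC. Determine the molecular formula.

Walk through each heavy atom and fill implicit hydrogens from standard valence (C 4, N 3, O 2, S 2, halogen 1):
  atom 1: O, bond orders sum to 1 (valence 2) → 1 H
  atom 2: C, bond orders sum to 4 (valence 4) → 0 H
  atom 3: O, bond orders sum to 2 (valence 2) → 0 H
  atom 4: C, bond orders sum to 4 (valence 4) → 0 H
  atom 5: C, bond orders sum to 3 (valence 4) → 1 H
  atom 6: C, bond orders sum to 3 (valence 4) → 1 H
  atom 7: C, bond orders sum to 3 (valence 4) → 1 H
  atom 8: C, bond orders sum to 4 (valence 4) → 0 H
  atom 9: C, bond orders sum to 2 (valence 4) → 2 H
  atom 10: C, bond orders sum to 1 (valence 4) → 3 H
  atom 11: C, bond orders sum to 4 (valence 4) → 0 H
  atom 12: O, bond orders sum to 2 (valence 2) → 0 H
  atom 13: C, bond orders sum to 1 (valence 4) → 3 H
Totals → C:10, H:12, O:3.
In Hill order: C10H12O3.

C10H12O3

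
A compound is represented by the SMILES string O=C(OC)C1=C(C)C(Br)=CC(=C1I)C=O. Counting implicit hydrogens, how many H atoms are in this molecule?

8

Walk through each heavy atom and fill implicit hydrogens from standard valence (C 4, N 3, O 2, S 2, halogen 1):
  atom 1: O, bond orders sum to 2 (valence 2) → 0 H
  atom 2: C, bond orders sum to 4 (valence 4) → 0 H
  atom 3: O, bond orders sum to 2 (valence 2) → 0 H
  atom 4: C, bond orders sum to 1 (valence 4) → 3 H
  atom 5: C, bond orders sum to 4 (valence 4) → 0 H
  atom 6: C, bond orders sum to 4 (valence 4) → 0 H
  atom 7: C, bond orders sum to 1 (valence 4) → 3 H
  atom 8: C, bond orders sum to 4 (valence 4) → 0 H
  atom 9: Br (halogen, monovalent) → 0 H
  atom 10: C, bond orders sum to 3 (valence 4) → 1 H
  atom 11: C, bond orders sum to 4 (valence 4) → 0 H
  atom 12: C, bond orders sum to 4 (valence 4) → 0 H
  atom 13: I (halogen, monovalent) → 0 H
  atom 14: C, bond orders sum to 3 (valence 4) → 1 H
  atom 15: O, bond orders sum to 2 (valence 2) → 0 H
Total hydrogens: 8.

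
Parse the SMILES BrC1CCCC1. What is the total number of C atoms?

5

Count every carbon token in the SMILES (each C, including those in ring-closure positions and inside branches).
Carbon count: 5.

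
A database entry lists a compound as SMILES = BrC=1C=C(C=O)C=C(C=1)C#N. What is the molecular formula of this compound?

C8H4BrNO

Walk through each heavy atom and fill implicit hydrogens from standard valence (C 4, N 3, O 2, S 2, halogen 1):
  atom 1: Br (halogen, monovalent) → 0 H
  atom 2: C, bond orders sum to 4 (valence 4) → 0 H
  atom 3: C, bond orders sum to 3 (valence 4) → 1 H
  atom 4: C, bond orders sum to 4 (valence 4) → 0 H
  atom 5: C, bond orders sum to 3 (valence 4) → 1 H
  atom 6: O, bond orders sum to 2 (valence 2) → 0 H
  atom 7: C, bond orders sum to 3 (valence 4) → 1 H
  atom 8: C, bond orders sum to 4 (valence 4) → 0 H
  atom 9: C, bond orders sum to 3 (valence 4) → 1 H
  atom 10: C, bond orders sum to 4 (valence 4) → 0 H
  atom 11: N, bond orders sum to 3 (valence 3) → 0 H
Totals → C:8, H:4, Br:1, N:1, O:1.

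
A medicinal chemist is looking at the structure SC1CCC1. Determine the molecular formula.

Walk through each heavy atom and fill implicit hydrogens from standard valence (C 4, N 3, O 2, S 2, halogen 1):
  atom 1: S, bond orders sum to 1 (valence 2) → 1 H
  atom 2: C, bond orders sum to 3 (valence 4) → 1 H
  atom 3: C, bond orders sum to 2 (valence 4) → 2 H
  atom 4: C, bond orders sum to 2 (valence 4) → 2 H
  atom 5: C, bond orders sum to 2 (valence 4) → 2 H
Totals → C:4, H:8, S:1.
In Hill order: C4H8S.

C4H8S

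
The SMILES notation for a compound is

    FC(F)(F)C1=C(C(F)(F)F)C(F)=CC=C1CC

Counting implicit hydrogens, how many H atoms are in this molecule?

Walk through each heavy atom and fill implicit hydrogens from standard valence (C 4, N 3, O 2, S 2, halogen 1):
  atom 1: F (halogen, monovalent) → 0 H
  atom 2: C, bond orders sum to 4 (valence 4) → 0 H
  atom 3: F (halogen, monovalent) → 0 H
  atom 4: F (halogen, monovalent) → 0 H
  atom 5: C, bond orders sum to 4 (valence 4) → 0 H
  atom 6: C, bond orders sum to 4 (valence 4) → 0 H
  atom 7: C, bond orders sum to 4 (valence 4) → 0 H
  atom 8: F (halogen, monovalent) → 0 H
  atom 9: F (halogen, monovalent) → 0 H
  atom 10: F (halogen, monovalent) → 0 H
  atom 11: C, bond orders sum to 4 (valence 4) → 0 H
  atom 12: F (halogen, monovalent) → 0 H
  atom 13: C, bond orders sum to 3 (valence 4) → 1 H
  atom 14: C, bond orders sum to 3 (valence 4) → 1 H
  atom 15: C, bond orders sum to 4 (valence 4) → 0 H
  atom 16: C, bond orders sum to 2 (valence 4) → 2 H
  atom 17: C, bond orders sum to 1 (valence 4) → 3 H
Total hydrogens: 7.

7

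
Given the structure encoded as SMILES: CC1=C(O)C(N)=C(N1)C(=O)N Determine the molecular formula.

C6H9N3O2

Walk through each heavy atom and fill implicit hydrogens from standard valence (C 4, N 3, O 2, S 2, halogen 1):
  atom 1: C, bond orders sum to 1 (valence 4) → 3 H
  atom 2: C, bond orders sum to 4 (valence 4) → 0 H
  atom 3: C, bond orders sum to 4 (valence 4) → 0 H
  atom 4: O, bond orders sum to 1 (valence 2) → 1 H
  atom 5: C, bond orders sum to 4 (valence 4) → 0 H
  atom 6: N, bond orders sum to 1 (valence 3) → 2 H
  atom 7: C, bond orders sum to 4 (valence 4) → 0 H
  atom 8: N, bond orders sum to 2 (valence 3) → 1 H
  atom 9: C, bond orders sum to 4 (valence 4) → 0 H
  atom 10: O, bond orders sum to 2 (valence 2) → 0 H
  atom 11: N, bond orders sum to 1 (valence 3) → 2 H
Totals → C:6, H:9, N:3, O:2.
In Hill order: C6H9N3O2.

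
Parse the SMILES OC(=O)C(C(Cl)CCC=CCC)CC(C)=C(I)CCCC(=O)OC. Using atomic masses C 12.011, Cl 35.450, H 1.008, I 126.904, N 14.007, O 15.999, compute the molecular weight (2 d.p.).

470.77 g/mol

First, the molecular formula is C18H28ClIO4 (counting implicit H from valence).
  C: 18 × 12.011 = 216.198
  Cl: 1 × 35.450 = 35.450
  H: 28 × 1.008 = 28.224
  I: 1 × 126.904 = 126.904
  O: 4 × 15.999 = 63.996
Sum: 18×12.011 + 1×35.450 + 28×1.008 + 1×126.904 + 4×15.999 = 470.772 → 470.77 g/mol.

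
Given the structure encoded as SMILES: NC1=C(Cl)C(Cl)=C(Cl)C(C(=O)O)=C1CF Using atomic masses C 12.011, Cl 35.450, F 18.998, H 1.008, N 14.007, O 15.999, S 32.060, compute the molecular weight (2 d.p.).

First, the molecular formula is C8H5Cl3FNO2 (counting implicit H from valence).
  C: 8 × 12.011 = 96.088
  Cl: 3 × 35.450 = 106.350
  F: 1 × 18.998 = 18.998
  H: 5 × 1.008 = 5.040
  N: 1 × 14.007 = 14.007
  O: 2 × 15.999 = 31.998
Sum: 8×12.011 + 3×35.450 + 1×18.998 + 5×1.008 + 1×14.007 + 2×15.999 = 272.481 → 272.48 g/mol.

272.48 g/mol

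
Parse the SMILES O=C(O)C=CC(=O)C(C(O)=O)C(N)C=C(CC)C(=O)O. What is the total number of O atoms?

Scan the SMILES for O atoms (remember two-letter symbols like Cl and Br are single atoms).
Oxygen count: 7.

7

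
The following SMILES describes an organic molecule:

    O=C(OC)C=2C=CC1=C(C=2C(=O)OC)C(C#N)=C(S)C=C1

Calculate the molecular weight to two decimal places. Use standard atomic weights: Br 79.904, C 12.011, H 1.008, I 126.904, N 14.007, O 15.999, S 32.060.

First, the molecular formula is C15H11NO4S (counting implicit H from valence).
  C: 15 × 12.011 = 180.165
  H: 11 × 1.008 = 11.088
  N: 1 × 14.007 = 14.007
  O: 4 × 15.999 = 63.996
  S: 1 × 32.060 = 32.060
Sum: 15×12.011 + 11×1.008 + 1×14.007 + 4×15.999 + 1×32.060 = 301.316 → 301.32 g/mol.

301.32 g/mol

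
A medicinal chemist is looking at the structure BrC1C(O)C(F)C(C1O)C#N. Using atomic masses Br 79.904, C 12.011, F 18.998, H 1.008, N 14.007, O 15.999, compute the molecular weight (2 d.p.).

First, the molecular formula is C6H7BrFNO2 (counting implicit H from valence).
  Br: 1 × 79.904 = 79.904
  C: 6 × 12.011 = 72.066
  F: 1 × 18.998 = 18.998
  H: 7 × 1.008 = 7.056
  N: 1 × 14.007 = 14.007
  O: 2 × 15.999 = 31.998
Sum: 1×79.904 + 6×12.011 + 1×18.998 + 7×1.008 + 1×14.007 + 2×15.999 = 224.029 → 224.03 g/mol.

224.03 g/mol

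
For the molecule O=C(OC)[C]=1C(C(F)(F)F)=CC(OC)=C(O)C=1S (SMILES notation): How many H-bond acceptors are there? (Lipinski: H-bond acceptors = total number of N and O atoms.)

4

N atoms: 0; O atoms: 4.
Lipinski HBA = 0 + 4 = 4.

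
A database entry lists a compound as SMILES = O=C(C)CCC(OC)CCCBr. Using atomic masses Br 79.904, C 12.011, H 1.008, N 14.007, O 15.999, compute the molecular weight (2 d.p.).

237.14 g/mol

First, the molecular formula is C9H17BrO2 (counting implicit H from valence).
  Br: 1 × 79.904 = 79.904
  C: 9 × 12.011 = 108.099
  H: 17 × 1.008 = 17.136
  O: 2 × 15.999 = 31.998
Sum: 1×79.904 + 9×12.011 + 17×1.008 + 2×15.999 = 237.137 → 237.14 g/mol.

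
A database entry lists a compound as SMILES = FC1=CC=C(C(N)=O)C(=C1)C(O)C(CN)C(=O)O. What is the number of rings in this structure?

1

In SMILES, each pair of matching ring-closure digits denotes one ring-closing bond; the number of such bonds equals the number of independent rings.
Ring-closure bonds here: 1.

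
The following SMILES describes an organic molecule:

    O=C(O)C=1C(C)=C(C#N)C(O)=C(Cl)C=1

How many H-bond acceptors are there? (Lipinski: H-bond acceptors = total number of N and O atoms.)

4

N atoms: 1; O atoms: 3.
Lipinski HBA = 1 + 3 = 4.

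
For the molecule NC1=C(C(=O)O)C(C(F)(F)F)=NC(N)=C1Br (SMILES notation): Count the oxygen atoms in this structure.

Scan the SMILES for O atoms (remember two-letter symbols like Cl and Br are single atoms).
Oxygen count: 2.

2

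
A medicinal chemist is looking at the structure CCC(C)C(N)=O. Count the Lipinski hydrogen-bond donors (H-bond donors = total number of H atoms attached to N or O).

2

Donors: find every N or O and count the H atoms it carries.
  atom 6 (N): bond orders sum to 1 → 2 H
  atom 7 (O): bond orders sum to 2 → 0 H
Lipinski HBD = 2.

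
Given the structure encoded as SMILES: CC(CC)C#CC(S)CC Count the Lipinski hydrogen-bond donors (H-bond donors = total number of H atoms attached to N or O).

0

Donors: find every N or O and count the H atoms it carries.
  (no N or O atoms present)
Lipinski HBD = 0.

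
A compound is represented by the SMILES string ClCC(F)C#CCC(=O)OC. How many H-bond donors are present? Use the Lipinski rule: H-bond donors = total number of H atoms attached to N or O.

Donors: find every N or O and count the H atoms it carries.
  atom 9 (O): bond orders sum to 2 → 0 H
  atom 10 (O): bond orders sum to 2 → 0 H
Lipinski HBD = 0.

0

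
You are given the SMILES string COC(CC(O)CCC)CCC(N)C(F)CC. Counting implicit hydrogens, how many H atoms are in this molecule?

28

Walk through each heavy atom and fill implicit hydrogens from standard valence (C 4, N 3, O 2, S 2, halogen 1):
  atom 1: C, bond orders sum to 1 (valence 4) → 3 H
  atom 2: O, bond orders sum to 2 (valence 2) → 0 H
  atom 3: C, bond orders sum to 3 (valence 4) → 1 H
  atom 4: C, bond orders sum to 2 (valence 4) → 2 H
  atom 5: C, bond orders sum to 3 (valence 4) → 1 H
  atom 6: O, bond orders sum to 1 (valence 2) → 1 H
  atom 7: C, bond orders sum to 2 (valence 4) → 2 H
  atom 8: C, bond orders sum to 2 (valence 4) → 2 H
  atom 9: C, bond orders sum to 1 (valence 4) → 3 H
  atom 10: C, bond orders sum to 2 (valence 4) → 2 H
  atom 11: C, bond orders sum to 2 (valence 4) → 2 H
  atom 12: C, bond orders sum to 3 (valence 4) → 1 H
  atom 13: N, bond orders sum to 1 (valence 3) → 2 H
  atom 14: C, bond orders sum to 3 (valence 4) → 1 H
  atom 15: F (halogen, monovalent) → 0 H
  atom 16: C, bond orders sum to 2 (valence 4) → 2 H
  atom 17: C, bond orders sum to 1 (valence 4) → 3 H
Total hydrogens: 28.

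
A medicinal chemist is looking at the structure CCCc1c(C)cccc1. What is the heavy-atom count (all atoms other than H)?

10

Every atom symbol written in the SMILES (organic subset) is one heavy atom; implicit H are not written.
Heavy atoms by element → C:10.
Total: 10.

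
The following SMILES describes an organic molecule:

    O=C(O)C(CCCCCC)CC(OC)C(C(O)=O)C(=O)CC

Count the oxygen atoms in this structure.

Scan the SMILES for O atoms (remember two-letter symbols like Cl and Br are single atoms).
Oxygen count: 6.

6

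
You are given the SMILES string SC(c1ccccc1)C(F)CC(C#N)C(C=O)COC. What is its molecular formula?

Walk through each heavy atom and fill implicit hydrogens from standard valence (C 4, N 3, O 2, S 2, halogen 1); for lowercase aromatic atoms, an aromatic c carries 1 H when it has two neighbours and 0 H with three, and aromatic n carries 0 H:
  atom 1: S, bond orders sum to 1 (valence 2) → 1 H
  atom 2: C, bond orders sum to 3 (valence 4) → 1 H
  atom 3: aromatic c, 3 neighbours → 0 H
  atom 4: aromatic c, 2 neighbours → 1 H
  atom 5: aromatic c, 2 neighbours → 1 H
  atom 6: aromatic c, 2 neighbours → 1 H
  atom 7: aromatic c, 2 neighbours → 1 H
  atom 8: aromatic c, 2 neighbours → 1 H
  atom 9: C, bond orders sum to 3 (valence 4) → 1 H
  atom 10: F (halogen, monovalent) → 0 H
  atom 11: C, bond orders sum to 2 (valence 4) → 2 H
  atom 12: C, bond orders sum to 3 (valence 4) → 1 H
  atom 13: C, bond orders sum to 4 (valence 4) → 0 H
  atom 14: N, bond orders sum to 3 (valence 3) → 0 H
  atom 15: C, bond orders sum to 3 (valence 4) → 1 H
  atom 16: C, bond orders sum to 3 (valence 4) → 1 H
  atom 17: O, bond orders sum to 2 (valence 2) → 0 H
  atom 18: C, bond orders sum to 2 (valence 4) → 2 H
  atom 19: O, bond orders sum to 2 (valence 2) → 0 H
  atom 20: C, bond orders sum to 1 (valence 4) → 3 H
Totals → C:15, H:18, F:1, N:1, O:2, S:1.

C15H18FNO2S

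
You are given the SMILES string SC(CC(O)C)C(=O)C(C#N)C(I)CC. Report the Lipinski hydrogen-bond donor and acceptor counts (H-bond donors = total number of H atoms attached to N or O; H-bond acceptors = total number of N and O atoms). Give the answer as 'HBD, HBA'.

1, 3

Donors: find every N or O and count the H atoms it carries.
  atom 5 (O): bond orders sum to 1 → 1 H
  atom 8 (O): bond orders sum to 2 → 0 H
  atom 11 (N): bond orders sum to 3 → 0 H
Lipinski HBD = 1.
Acceptors: N atoms = 1, O atoms = 2 → HBA = 3.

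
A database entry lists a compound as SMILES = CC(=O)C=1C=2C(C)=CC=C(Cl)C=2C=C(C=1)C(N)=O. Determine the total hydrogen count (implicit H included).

12

Walk through each heavy atom and fill implicit hydrogens from standard valence (C 4, N 3, O 2, S 2, halogen 1):
  atom 1: C, bond orders sum to 1 (valence 4) → 3 H
  atom 2: C, bond orders sum to 4 (valence 4) → 0 H
  atom 3: O, bond orders sum to 2 (valence 2) → 0 H
  atom 4: C, bond orders sum to 4 (valence 4) → 0 H
  atom 5: C, bond orders sum to 4 (valence 4) → 0 H
  atom 6: C, bond orders sum to 4 (valence 4) → 0 H
  atom 7: C, bond orders sum to 1 (valence 4) → 3 H
  atom 8: C, bond orders sum to 3 (valence 4) → 1 H
  atom 9: C, bond orders sum to 3 (valence 4) → 1 H
  atom 10: C, bond orders sum to 4 (valence 4) → 0 H
  atom 11: Cl (halogen, monovalent) → 0 H
  atom 12: C, bond orders sum to 4 (valence 4) → 0 H
  atom 13: C, bond orders sum to 3 (valence 4) → 1 H
  atom 14: C, bond orders sum to 4 (valence 4) → 0 H
  atom 15: C, bond orders sum to 3 (valence 4) → 1 H
  atom 16: C, bond orders sum to 4 (valence 4) → 0 H
  atom 17: N, bond orders sum to 1 (valence 3) → 2 H
  atom 18: O, bond orders sum to 2 (valence 2) → 0 H
Total hydrogens: 12.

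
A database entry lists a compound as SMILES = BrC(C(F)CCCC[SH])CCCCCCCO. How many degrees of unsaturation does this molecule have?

Degree of unsaturation = (number of rings) + (number of π bonds).
Ring closures in the SMILES: 0.
π bonds: none → 0 DoU from unsaturation.
Total DoU = 0 + 0 = 0.

0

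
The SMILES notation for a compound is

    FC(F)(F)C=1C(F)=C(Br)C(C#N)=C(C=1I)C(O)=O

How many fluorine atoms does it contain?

Scan the SMILES for F atoms (remember two-letter symbols like Cl and Br are single atoms).
Fluorine count: 4.

4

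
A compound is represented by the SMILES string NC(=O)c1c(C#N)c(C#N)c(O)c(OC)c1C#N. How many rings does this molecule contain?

In SMILES, each pair of matching ring-closure digits denotes one ring-closing bond; the number of such bonds equals the number of independent rings.
Ring-closure bonds here: 1.

1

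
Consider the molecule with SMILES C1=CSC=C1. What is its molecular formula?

C4H4S

Walk through each heavy atom and fill implicit hydrogens from standard valence (C 4, N 3, O 2, S 2, halogen 1):
  atom 1: C, bond orders sum to 3 (valence 4) → 1 H
  atom 2: C, bond orders sum to 3 (valence 4) → 1 H
  atom 3: S, bond orders sum to 2 (valence 2) → 0 H
  atom 4: C, bond orders sum to 3 (valence 4) → 1 H
  atom 5: C, bond orders sum to 3 (valence 4) → 1 H
Totals → C:4, H:4, S:1.
In Hill order: C4H4S.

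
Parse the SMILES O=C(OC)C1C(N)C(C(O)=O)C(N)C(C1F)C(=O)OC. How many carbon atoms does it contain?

11

Count every carbon token in the SMILES (each C, including those in ring-closure positions and inside branches).
Carbon count: 11.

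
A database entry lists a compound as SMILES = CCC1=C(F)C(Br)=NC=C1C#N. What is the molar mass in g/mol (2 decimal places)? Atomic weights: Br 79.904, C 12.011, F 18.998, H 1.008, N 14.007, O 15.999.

229.05 g/mol

First, the molecular formula is C8H6BrFN2 (counting implicit H from valence).
  Br: 1 × 79.904 = 79.904
  C: 8 × 12.011 = 96.088
  F: 1 × 18.998 = 18.998
  H: 6 × 1.008 = 6.048
  N: 2 × 14.007 = 28.014
Sum: 1×79.904 + 8×12.011 + 1×18.998 + 6×1.008 + 2×14.007 = 229.052 → 229.05 g/mol.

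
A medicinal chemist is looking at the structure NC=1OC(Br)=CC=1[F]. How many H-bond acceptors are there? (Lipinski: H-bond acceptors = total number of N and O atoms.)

2

N atoms: 1; O atoms: 1.
Lipinski HBA = 1 + 1 = 2.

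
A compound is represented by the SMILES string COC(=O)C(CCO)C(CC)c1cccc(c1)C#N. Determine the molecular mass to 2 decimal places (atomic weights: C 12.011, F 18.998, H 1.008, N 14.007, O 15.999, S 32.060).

261.32 g/mol

First, the molecular formula is C15H19NO3 (counting implicit H from valence).
  C: 15 × 12.011 = 180.165
  H: 19 × 1.008 = 19.152
  N: 1 × 14.007 = 14.007
  O: 3 × 15.999 = 47.997
Sum: 15×12.011 + 19×1.008 + 1×14.007 + 3×15.999 = 261.321 → 261.32 g/mol.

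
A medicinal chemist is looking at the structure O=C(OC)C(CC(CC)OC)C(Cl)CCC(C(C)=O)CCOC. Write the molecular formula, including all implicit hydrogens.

C17H31ClO5

Walk through each heavy atom and fill implicit hydrogens from standard valence (C 4, N 3, O 2, S 2, halogen 1):
  atom 1: O, bond orders sum to 2 (valence 2) → 0 H
  atom 2: C, bond orders sum to 4 (valence 4) → 0 H
  atom 3: O, bond orders sum to 2 (valence 2) → 0 H
  atom 4: C, bond orders sum to 1 (valence 4) → 3 H
  atom 5: C, bond orders sum to 3 (valence 4) → 1 H
  atom 6: C, bond orders sum to 2 (valence 4) → 2 H
  atom 7: C, bond orders sum to 3 (valence 4) → 1 H
  atom 8: C, bond orders sum to 2 (valence 4) → 2 H
  atom 9: C, bond orders sum to 1 (valence 4) → 3 H
  atom 10: O, bond orders sum to 2 (valence 2) → 0 H
  atom 11: C, bond orders sum to 1 (valence 4) → 3 H
  atom 12: C, bond orders sum to 3 (valence 4) → 1 H
  atom 13: Cl (halogen, monovalent) → 0 H
  atom 14: C, bond orders sum to 2 (valence 4) → 2 H
  atom 15: C, bond orders sum to 2 (valence 4) → 2 H
  atom 16: C, bond orders sum to 3 (valence 4) → 1 H
  atom 17: C, bond orders sum to 4 (valence 4) → 0 H
  atom 18: C, bond orders sum to 1 (valence 4) → 3 H
  atom 19: O, bond orders sum to 2 (valence 2) → 0 H
  atom 20: C, bond orders sum to 2 (valence 4) → 2 H
  atom 21: C, bond orders sum to 2 (valence 4) → 2 H
  atom 22: O, bond orders sum to 2 (valence 2) → 0 H
  atom 23: C, bond orders sum to 1 (valence 4) → 3 H
Totals → C:17, H:31, Cl:1, O:5.
In Hill order: C17H31ClO5.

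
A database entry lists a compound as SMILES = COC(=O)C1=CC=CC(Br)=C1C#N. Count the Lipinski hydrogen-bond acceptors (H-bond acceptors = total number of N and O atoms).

N atoms: 1; O atoms: 2.
Lipinski HBA = 1 + 2 = 3.

3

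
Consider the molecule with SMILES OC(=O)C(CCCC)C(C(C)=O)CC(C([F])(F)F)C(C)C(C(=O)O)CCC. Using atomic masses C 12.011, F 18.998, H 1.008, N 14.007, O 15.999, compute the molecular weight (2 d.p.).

First, the molecular formula is C19H31F3O5 (counting implicit H from valence).
  C: 19 × 12.011 = 228.209
  F: 3 × 18.998 = 56.994
  H: 31 × 1.008 = 31.248
  O: 5 × 15.999 = 79.995
Sum: 19×12.011 + 3×18.998 + 31×1.008 + 5×15.999 = 396.446 → 396.45 g/mol.

396.45 g/mol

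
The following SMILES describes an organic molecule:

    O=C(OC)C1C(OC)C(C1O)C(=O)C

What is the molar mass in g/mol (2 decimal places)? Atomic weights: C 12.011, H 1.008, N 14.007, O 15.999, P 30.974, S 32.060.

202.21 g/mol

First, the molecular formula is C9H14O5 (counting implicit H from valence).
  C: 9 × 12.011 = 108.099
  H: 14 × 1.008 = 14.112
  O: 5 × 15.999 = 79.995
Sum: 9×12.011 + 14×1.008 + 5×15.999 = 202.206 → 202.21 g/mol.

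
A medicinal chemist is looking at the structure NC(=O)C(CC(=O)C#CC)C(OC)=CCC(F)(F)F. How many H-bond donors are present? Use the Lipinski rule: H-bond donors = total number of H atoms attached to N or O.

2

Donors: find every N or O and count the H atoms it carries.
  atom 1 (N): bond orders sum to 1 → 2 H
  atom 3 (O): bond orders sum to 2 → 0 H
  atom 7 (O): bond orders sum to 2 → 0 H
  atom 12 (O): bond orders sum to 2 → 0 H
Lipinski HBD = 2.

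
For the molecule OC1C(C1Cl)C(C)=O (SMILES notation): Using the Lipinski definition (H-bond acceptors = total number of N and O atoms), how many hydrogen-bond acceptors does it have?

2

N atoms: 0; O atoms: 2.
Lipinski HBA = 0 + 2 = 2.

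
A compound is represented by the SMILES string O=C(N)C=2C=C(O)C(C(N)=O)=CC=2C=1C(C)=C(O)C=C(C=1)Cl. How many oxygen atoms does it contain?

Scan the SMILES for O atoms (remember two-letter symbols like Cl and Br are single atoms).
Oxygen count: 4.

4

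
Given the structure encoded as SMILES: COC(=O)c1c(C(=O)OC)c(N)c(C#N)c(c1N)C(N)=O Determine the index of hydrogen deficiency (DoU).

Molecular formula: C12H12N4O5.
DoU = (2C + 2 + N − H − X) / 2, where X is the halogen count and O/S are ignored.
    = (2·12 + 2 + 4 − 12 − 0) / 2 = 18 / 2 = 9.

9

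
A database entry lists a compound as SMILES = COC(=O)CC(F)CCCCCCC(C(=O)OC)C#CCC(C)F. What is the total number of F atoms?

Scan the SMILES for F atoms (remember two-letter symbols like Cl and Br are single atoms).
Fluorine count: 2.

2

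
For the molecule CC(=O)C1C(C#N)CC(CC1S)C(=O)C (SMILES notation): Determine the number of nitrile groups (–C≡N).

The nitrile motif appears at heavy-atom position 6 in the SMILES.
Other groups present: 2 ketone, 1 thiol.
Nitrile count: 1.

1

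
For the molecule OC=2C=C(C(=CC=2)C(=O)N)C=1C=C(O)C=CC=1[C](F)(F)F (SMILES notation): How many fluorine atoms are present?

3

Scan the SMILES for F atoms (remember two-letter symbols like Cl and Br are single atoms).
Fluorine count: 3.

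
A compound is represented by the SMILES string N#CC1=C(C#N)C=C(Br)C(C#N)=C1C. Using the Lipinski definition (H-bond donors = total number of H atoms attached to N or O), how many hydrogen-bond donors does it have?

0

Donors: find every N or O and count the H atoms it carries.
  atom 1 (N): bond orders sum to 3 → 0 H
  atom 6 (N): bond orders sum to 3 → 0 H
  atom 12 (N): bond orders sum to 3 → 0 H
Lipinski HBD = 0.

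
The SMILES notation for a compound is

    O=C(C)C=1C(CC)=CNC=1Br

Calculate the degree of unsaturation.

Degree of unsaturation = (number of rings) + (number of π bonds).
Ring closures in the SMILES: 1.
π bonds: 3 double bonds (each 1 DoU) → 3 DoU from unsaturation.
Total DoU = 1 + 3 = 4.

4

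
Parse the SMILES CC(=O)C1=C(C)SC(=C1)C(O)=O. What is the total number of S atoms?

1

Scan the SMILES for S atoms (remember two-letter symbols like Cl and Br are single atoms).
Sulfur count: 1.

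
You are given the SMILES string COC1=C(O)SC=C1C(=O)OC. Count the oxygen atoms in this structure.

4

Scan the SMILES for O atoms (remember two-letter symbols like Cl and Br are single atoms).
Oxygen count: 4.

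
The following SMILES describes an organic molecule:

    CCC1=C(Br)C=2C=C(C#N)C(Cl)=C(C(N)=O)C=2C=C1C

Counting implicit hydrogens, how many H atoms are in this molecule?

Walk through each heavy atom and fill implicit hydrogens from standard valence (C 4, N 3, O 2, S 2, halogen 1):
  atom 1: C, bond orders sum to 1 (valence 4) → 3 H
  atom 2: C, bond orders sum to 2 (valence 4) → 2 H
  atom 3: C, bond orders sum to 4 (valence 4) → 0 H
  atom 4: C, bond orders sum to 4 (valence 4) → 0 H
  atom 5: Br (halogen, monovalent) → 0 H
  atom 6: C, bond orders sum to 4 (valence 4) → 0 H
  atom 7: C, bond orders sum to 3 (valence 4) → 1 H
  atom 8: C, bond orders sum to 4 (valence 4) → 0 H
  atom 9: C, bond orders sum to 4 (valence 4) → 0 H
  atom 10: N, bond orders sum to 3 (valence 3) → 0 H
  atom 11: C, bond orders sum to 4 (valence 4) → 0 H
  atom 12: Cl (halogen, monovalent) → 0 H
  atom 13: C, bond orders sum to 4 (valence 4) → 0 H
  atom 14: C, bond orders sum to 4 (valence 4) → 0 H
  atom 15: N, bond orders sum to 1 (valence 3) → 2 H
  atom 16: O, bond orders sum to 2 (valence 2) → 0 H
  atom 17: C, bond orders sum to 4 (valence 4) → 0 H
  atom 18: C, bond orders sum to 3 (valence 4) → 1 H
  atom 19: C, bond orders sum to 4 (valence 4) → 0 H
  atom 20: C, bond orders sum to 1 (valence 4) → 3 H
Total hydrogens: 12.

12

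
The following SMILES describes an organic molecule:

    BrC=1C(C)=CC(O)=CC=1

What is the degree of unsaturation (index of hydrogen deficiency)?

Degree of unsaturation = (number of rings) + (number of π bonds).
Ring closures in the SMILES: 1.
π bonds: 3 double bonds (each 1 DoU) → 3 DoU from unsaturation.
Total DoU = 1 + 3 = 4.

4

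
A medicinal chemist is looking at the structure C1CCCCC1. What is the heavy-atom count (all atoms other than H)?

Every atom symbol written in the SMILES (organic subset) is one heavy atom; implicit H are not written.
Heavy atoms by element → C:6.
Total: 6.

6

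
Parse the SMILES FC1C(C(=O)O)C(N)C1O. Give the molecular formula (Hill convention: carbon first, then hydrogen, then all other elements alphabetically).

Walk through each heavy atom and fill implicit hydrogens from standard valence (C 4, N 3, O 2, S 2, halogen 1):
  atom 1: F (halogen, monovalent) → 0 H
  atom 2: C, bond orders sum to 3 (valence 4) → 1 H
  atom 3: C, bond orders sum to 3 (valence 4) → 1 H
  atom 4: C, bond orders sum to 4 (valence 4) → 0 H
  atom 5: O, bond orders sum to 2 (valence 2) → 0 H
  atom 6: O, bond orders sum to 1 (valence 2) → 1 H
  atom 7: C, bond orders sum to 3 (valence 4) → 1 H
  atom 8: N, bond orders sum to 1 (valence 3) → 2 H
  atom 9: C, bond orders sum to 3 (valence 4) → 1 H
  atom 10: O, bond orders sum to 1 (valence 2) → 1 H
Totals → C:5, H:8, F:1, N:1, O:3.

C5H8FNO3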